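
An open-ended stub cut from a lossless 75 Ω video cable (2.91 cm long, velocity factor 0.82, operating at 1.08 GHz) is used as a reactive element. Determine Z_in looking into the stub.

Z_in ≈ −j72.4 Ω

λ = v/f = 0.82·c / 1.08 GHz = 0.228 m
βl = 2π·l/λ = 2π × 0.128 = 46°
tan(βl) = 1.04
For an open-ended stub, Z_in = −jZ_0·cot(βl) = −jZ_0/tan(βl)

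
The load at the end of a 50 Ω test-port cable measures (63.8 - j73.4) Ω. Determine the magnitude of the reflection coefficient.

Γ = (Z_L − Z_0)/(Z_L + Z_0) = (13.8 − j73.4)/(113.8 − j73.4)
|Γ| = 74.7/135

|Γ| ≈ 0.552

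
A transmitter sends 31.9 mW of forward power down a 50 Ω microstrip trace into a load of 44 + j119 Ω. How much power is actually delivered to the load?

|Γ| = |(-6 + j119)/(94 + j119)| = 0.786
|Γ|² = 0.617
P_refl = |Γ|²·P_inc = 19.7 mW, P_del = (1 − |Γ|²)·P_inc = 12.2 mW

P_delivered ≈ 12.2 mW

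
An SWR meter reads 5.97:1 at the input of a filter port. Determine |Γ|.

|Γ| = (S − 1)/(S + 1) = (5.97 − 1)/(5.97 + 1) = 4.97/6.97

|Γ| ≈ 0.713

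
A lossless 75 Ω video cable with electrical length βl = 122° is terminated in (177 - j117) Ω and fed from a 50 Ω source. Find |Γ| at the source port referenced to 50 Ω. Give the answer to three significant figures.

|Γ| ≈ 0.585

tan(βl) = -1.6
Z_in = Z_0·(Z_L + jZ_0·tanβl)/(Z_0 + jZ_L·tanβl) = 38.2 + j62 Ω
Γ_s = (Z_in − Z_s)/(Z_in + Z_s) = (-11.8 + j62)/(88.2 + j62), |Γ_s| = 0.585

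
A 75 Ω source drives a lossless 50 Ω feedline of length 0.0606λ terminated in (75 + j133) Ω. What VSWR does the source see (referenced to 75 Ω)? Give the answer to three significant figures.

VSWR ≈ 4.54

βl = 2π × 0.0606 = 21.8°
tan(βl) = 0.4
Z_in = Z_0·(Z_L + jZ_0·tanβl)/(Z_0 + jZ_L·tanβl) = 239 − j151 Ω
Γ_s = (Z_in − Z_s)/(Z_in + Z_s) = (164 − j151)/(314 − j151), |Γ_s| = 0.639
VSWR = (1 + |Γ_s|)/(1 − |Γ_s|)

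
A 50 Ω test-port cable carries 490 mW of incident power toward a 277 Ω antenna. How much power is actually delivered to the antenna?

P_delivered ≈ 254 mW

Γ = (277 − 50)/(277 + 50) = 0.694
|Γ|² = 0.482
P_refl = |Γ|²·P_inc = 236 mW, P_del = (1 − |Γ|²)·P_inc = 254 mW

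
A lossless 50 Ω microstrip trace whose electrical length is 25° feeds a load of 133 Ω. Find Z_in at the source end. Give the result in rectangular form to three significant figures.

tan(βl) = tan(25°) = 0.466
Z_in = Z_0·(Z_L + jZ_0·tanβl)/(Z_0 + jZ_L·tanβl)
     = 50·(133 + j23.3)/(50 + j62)

Z_in ≈ 63.8 − j55.8 Ω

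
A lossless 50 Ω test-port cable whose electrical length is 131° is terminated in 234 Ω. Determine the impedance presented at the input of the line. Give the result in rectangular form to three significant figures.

Z_in ≈ 18.1 + j40.1 Ω

tan(βl) = tan(131°) = -1.15
Z_in = Z_0·(Z_L + jZ_0·tanβl)/(Z_0 + jZ_L·tanβl)
     = 50·(234 − j57.5)/(50 − j269)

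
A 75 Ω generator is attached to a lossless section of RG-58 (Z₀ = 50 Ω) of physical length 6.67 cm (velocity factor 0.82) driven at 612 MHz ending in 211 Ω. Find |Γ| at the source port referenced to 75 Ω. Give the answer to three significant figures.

λ = v/f = 0.82·c / 612 MHz = 0.402 m
βl = 2π·l/λ = 2π × 0.166 = 59.7°
tan(βl) = 1.71
Z_in = Z_0·(Z_L + jZ_0·tanβl)/(Z_0 + jZ_L·tanβl) = 15.6 − j27 Ω
Γ_s = (Z_in − Z_s)/(Z_in + Z_s) = (-59.4 − j27)/(90.6 − j27), |Γ_s| = 0.69

|Γ| ≈ 0.69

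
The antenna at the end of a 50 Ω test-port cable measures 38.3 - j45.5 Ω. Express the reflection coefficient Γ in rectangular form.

Γ ≈ 0.105 − j0.461

Γ = (Z_L − Z_0)/(Z_L + Z_0) = (-11.7 − j45.5)/(88.3 − j45.5)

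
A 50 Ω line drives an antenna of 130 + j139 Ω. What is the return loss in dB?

Γ = (80 + j139)/(180 + j139), |Γ| = 0.705
RL = −20·log₁₀|Γ| = −20·log₁₀(0.705)

RL ≈ 3.03 dB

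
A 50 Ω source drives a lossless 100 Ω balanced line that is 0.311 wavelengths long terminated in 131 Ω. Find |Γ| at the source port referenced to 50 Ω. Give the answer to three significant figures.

|Γ| ≈ 0.263

βl = 2π × 0.311 = 112°
tan(βl) = -2.48
Z_in = Z_0·(Z_L + jZ_0·tanβl)/(Z_0 + jZ_L·tanβl) = 81.1 + j15.4 Ω
Γ_s = (Z_in − Z_s)/(Z_in + Z_s) = (31.1 + j15.4)/(131 + j15.4), |Γ_s| = 0.263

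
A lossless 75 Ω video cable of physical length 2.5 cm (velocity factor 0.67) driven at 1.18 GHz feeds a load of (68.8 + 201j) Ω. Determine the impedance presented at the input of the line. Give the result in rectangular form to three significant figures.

λ = v/f = 0.67·c / 1.18 GHz = 0.17 m
βl = 2π·l/λ = 2π × 0.147 = 52.8°
tan(βl) = tan(52.8°) = 1.32
Z_in = Z_0·(Z_L + jZ_0·tanβl)/(Z_0 + jZ_L·tanβl)
     = 75·(68.8 + j300)/(-190 + j90.8)

Z_in ≈ 23.9 − j107 Ω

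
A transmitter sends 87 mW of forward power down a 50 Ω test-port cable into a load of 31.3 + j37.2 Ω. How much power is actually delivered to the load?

|Γ| = |(-18.7 + j37.2)/(81.3 + j37.2)| = 0.466
|Γ|² = 0.217
P_refl = |Γ|²·P_inc = 18.9 mW, P_del = (1 − |Γ|²)·P_inc = 68.1 mW

P_delivered ≈ 68.1 mW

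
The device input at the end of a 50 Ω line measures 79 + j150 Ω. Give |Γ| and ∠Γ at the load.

Γ = (Z_L − Z_0)/(Z_L + Z_0) = (29 + j150)/(129 + j150)
|Γ| = 153/198 = 0.772

Γ ≈ 0.772 ∠ 29.8°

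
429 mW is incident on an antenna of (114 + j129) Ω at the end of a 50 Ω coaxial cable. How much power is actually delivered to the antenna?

|Γ| = |(64 + j129)/(164 + j129)| = 0.69
|Γ|² = 0.476
P_refl = |Γ|²·P_inc = 204 mW, P_del = (1 − |Γ|²)·P_inc = 225 mW

P_delivered ≈ 225 mW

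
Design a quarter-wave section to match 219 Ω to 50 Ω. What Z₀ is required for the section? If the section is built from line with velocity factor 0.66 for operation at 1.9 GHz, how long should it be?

Z_qwt ≈ 105 Ω; length ≈ 2.61 cm

Z_qwt = √(Z_0·R_L) = √(50 × 219) = √10950
λ = 0.66·c/f = 0.104 m, so l = λ/4 = 0.0261 m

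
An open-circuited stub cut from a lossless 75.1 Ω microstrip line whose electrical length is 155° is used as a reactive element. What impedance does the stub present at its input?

Z_in ≈ +j161 Ω

tan(βl) = -0.466
For an open-circuited stub, Z_in = −jZ_0·cot(βl) = −jZ_0/tan(βl)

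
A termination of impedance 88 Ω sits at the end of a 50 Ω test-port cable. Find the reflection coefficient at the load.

Γ = 0.275

Γ = (Z_L − Z_0)/(Z_L + Z_0) = (88 − 50)/(88 + 50) = 38/138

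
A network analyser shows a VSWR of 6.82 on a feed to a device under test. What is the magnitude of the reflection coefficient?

|Γ| ≈ 0.744

|Γ| = (S − 1)/(S + 1) = (6.82 − 1)/(6.82 + 1) = 5.82/7.82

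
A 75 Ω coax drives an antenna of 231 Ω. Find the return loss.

Γ = (231 − 75)/(231 + 75) = 0.51
RL = −20·log₁₀|Γ| = −20·log₁₀(0.51)

RL ≈ 5.85 dB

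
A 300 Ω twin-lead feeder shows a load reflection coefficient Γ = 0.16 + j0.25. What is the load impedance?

Z_L ≈ 356 + j195 Ω

Z_L = Z_0·(1 + Γ)/(1 − Γ) = 300·(1.16 + j0.25)/(0.84 − j0.25)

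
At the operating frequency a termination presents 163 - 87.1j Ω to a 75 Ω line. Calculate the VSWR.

Γ = (Z_L − Z_0)/(Z_L + Z_0) = (88 − j87.1)/(238 − j87.1)
|Γ| = 124/253 = 0.489
VSWR = (1 + |Γ|)/(1 − |Γ|) = 1.49/0.511

VSWR ≈ 2.91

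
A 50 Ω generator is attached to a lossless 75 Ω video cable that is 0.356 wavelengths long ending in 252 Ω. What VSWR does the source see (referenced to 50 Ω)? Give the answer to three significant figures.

βl = 2π × 0.356 = 128°
tan(βl) = -1.27
Z_in = Z_0·(Z_L + jZ_0·tanβl)/(Z_0 + jZ_L·tanβl) = 34.2 + j50.9 Ω
Γ_s = (Z_in − Z_s)/(Z_in + Z_s) = (-15.8 + j50.9)/(84.2 + j50.9), |Γ_s| = 0.542
VSWR = (1 + |Γ_s|)/(1 − |Γ_s|)

VSWR ≈ 3.36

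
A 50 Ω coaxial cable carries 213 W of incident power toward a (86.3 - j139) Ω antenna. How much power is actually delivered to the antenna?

P_delivered ≈ 97 W

|Γ| = |(36.3 − j139)/(136.3 − j139)| = 0.738
|Γ|² = 0.545
P_refl = |Γ|²·P_inc = 116 W, P_del = (1 − |Γ|²)·P_inc = 97 W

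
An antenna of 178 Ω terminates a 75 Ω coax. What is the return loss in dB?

Γ = (178 − 75)/(178 + 75) = 0.407
RL = −20·log₁₀|Γ| = −20·log₁₀(0.407)

RL ≈ 7.81 dB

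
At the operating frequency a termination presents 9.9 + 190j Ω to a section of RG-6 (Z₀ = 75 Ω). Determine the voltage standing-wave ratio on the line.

Γ = (Z_L − Z_0)/(Z_L + Z_0) = (-65.1 + j190)/(84.9 + j190)
|Γ| = 201/208 = 0.965
VSWR = (1 + |Γ|)/(1 − |Γ|) = 1.97/0.0349

VSWR ≈ 56.3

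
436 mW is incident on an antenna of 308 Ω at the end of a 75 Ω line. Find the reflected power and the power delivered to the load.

P_reflected ≈ 161 mW; P_delivered ≈ 275 mW

Γ = (308 − 75)/(308 + 75) = 0.608
|Γ|² = 0.37
P_refl = |Γ|²·P_inc = 161 mW, P_del = (1 − |Γ|²)·P_inc = 275 mW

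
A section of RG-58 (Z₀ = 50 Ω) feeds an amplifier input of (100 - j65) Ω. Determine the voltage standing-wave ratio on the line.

VSWR ≈ 3.01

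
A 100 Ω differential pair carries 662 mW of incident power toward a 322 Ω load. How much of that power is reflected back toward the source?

P_reflected ≈ 183 mW

Γ = (322 − 100)/(322 + 100) = 0.526
|Γ|² = 0.277
P_refl = |Γ|²·P_inc = 183 mW, P_del = (1 − |Γ|²)·P_inc = 479 mW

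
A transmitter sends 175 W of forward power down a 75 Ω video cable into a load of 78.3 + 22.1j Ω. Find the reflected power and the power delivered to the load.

P_reflected ≈ 3.64 W; P_delivered ≈ 171 W

|Γ| = |(3.3 + j22.1)/(153.3 + j22.1)| = 0.144
|Γ|² = 0.0208
P_refl = |Γ|²·P_inc = 3.64 W, P_del = (1 − |Γ|²)·P_inc = 171 W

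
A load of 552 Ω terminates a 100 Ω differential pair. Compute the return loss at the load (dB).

Γ = (552 − 100)/(552 + 100) = 0.693
RL = −20·log₁₀|Γ| = −20·log₁₀(0.693)

RL ≈ 3.18 dB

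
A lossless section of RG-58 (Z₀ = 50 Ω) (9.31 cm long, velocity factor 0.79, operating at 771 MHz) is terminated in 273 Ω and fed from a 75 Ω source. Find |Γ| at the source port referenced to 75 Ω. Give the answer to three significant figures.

λ = v/f = 0.79·c / 771 MHz = 0.307 m
βl = 2π·l/λ = 2π × 0.303 = 109°
tan(βl) = -2.9
Z_in = Z_0·(Z_L + jZ_0·tanβl)/(Z_0 + jZ_L·tanβl) = 10.2 + j16.6 Ω
Γ_s = (Z_in − Z_s)/(Z_in + Z_s) = (-64.8 + j16.6)/(85.2 + j16.6), |Γ_s| = 0.771

|Γ| ≈ 0.771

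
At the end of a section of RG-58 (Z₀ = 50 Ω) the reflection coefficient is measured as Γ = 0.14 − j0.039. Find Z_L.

Z_L ≈ 66 − j5.26 Ω

Z_L = Z_0·(1 + Γ)/(1 − Γ) = 50·(1.14 − j0.039)/(0.86 + j0.039)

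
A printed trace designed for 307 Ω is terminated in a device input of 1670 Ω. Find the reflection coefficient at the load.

Γ = (Z_L − Z_0)/(Z_L + Z_0) = (1670 − 307)/(1670 + 307) = 1363/1977

Γ = 0.689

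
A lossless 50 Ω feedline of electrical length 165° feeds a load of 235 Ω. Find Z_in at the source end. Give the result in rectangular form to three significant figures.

tan(βl) = tan(165°) = -0.268
Z_in = Z_0·(Z_L + jZ_0·tanβl)/(Z_0 + jZ_L·tanβl)
     = 50·(235 − j13.4)/(50 − j63)

Z_in ≈ 97.4 + j109 Ω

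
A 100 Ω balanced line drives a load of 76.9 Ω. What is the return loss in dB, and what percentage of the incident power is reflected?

RL ≈ 17.7 dB; 1.71% of incident power reflected

Γ = (76.9 − 100)/(76.9 + 100) = -0.131
RL = −20·log₁₀(0.131) = 17.7 dB
P_refl/P_inc = |Γ|² = 0.0171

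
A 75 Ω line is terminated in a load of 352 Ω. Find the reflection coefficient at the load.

Γ = 0.649

Γ = (Z_L − Z_0)/(Z_L + Z_0) = (352 − 75)/(352 + 75) = 277/427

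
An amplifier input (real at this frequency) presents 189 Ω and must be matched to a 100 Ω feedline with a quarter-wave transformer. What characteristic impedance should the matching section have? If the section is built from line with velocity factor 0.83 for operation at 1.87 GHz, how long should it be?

Z_qwt ≈ 137 Ω; length ≈ 3.33 cm

Z_qwt = √(Z_0·R_L) = √(100 × 189) = √18900
λ = 0.83·c/f = 0.133 m, so l = λ/4 = 0.0333 m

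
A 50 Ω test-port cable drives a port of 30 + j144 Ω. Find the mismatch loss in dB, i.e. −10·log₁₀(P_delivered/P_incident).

Γ = (-20 + j144)/(80 + j144), |Γ| = 0.883
|Γ|² = 0.779, so P_del/P_inc = 1 − |Γ|² = 0.221
ML = −10·log₁₀(1 − |Γ|²)

mismatch loss ≈ 6.55 dB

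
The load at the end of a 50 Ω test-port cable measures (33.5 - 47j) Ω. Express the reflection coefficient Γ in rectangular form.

Γ = (Z_L − Z_0)/(Z_L + Z_0) = (-16.5 − j47)/(83.5 − j47)

Γ ≈ 0.0905 − j0.512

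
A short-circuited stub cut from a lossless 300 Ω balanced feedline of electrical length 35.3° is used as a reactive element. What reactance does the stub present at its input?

X_in ≈ 212 Ω (inductive)

tan(βl) = 0.708
For a short-circuited stub, Z_in = jZ_0·tan(βl)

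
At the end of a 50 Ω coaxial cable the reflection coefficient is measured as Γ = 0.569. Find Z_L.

Z_L = Z_0·(1 + Γ)/(1 − Γ) = 50·(1.57)/(0.431)

Z_L ≈ 182 Ω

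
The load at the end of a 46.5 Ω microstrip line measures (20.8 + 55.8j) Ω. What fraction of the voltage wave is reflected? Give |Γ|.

|Γ| ≈ 0.703

Γ = (Z_L − Z_0)/(Z_L + Z_0) = (-25.7 + j55.8)/(67.3 + j55.8)
|Γ| = 61.4/87.4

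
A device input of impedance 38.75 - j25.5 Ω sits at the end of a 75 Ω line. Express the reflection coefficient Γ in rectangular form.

Γ = (Z_L − Z_0)/(Z_L + Z_0) = (-36.25 − j25.5)/(113.8 − j25.5)

Γ ≈ -0.256 − j0.281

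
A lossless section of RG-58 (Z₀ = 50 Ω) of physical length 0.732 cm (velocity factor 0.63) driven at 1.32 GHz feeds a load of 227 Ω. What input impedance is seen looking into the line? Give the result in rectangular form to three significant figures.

Z_in ≈ 76.8 − j99.4 Ω

λ = v/f = 0.63·c / 1.32 GHz = 0.143 m
βl = 2π·l/λ = 2π × 0.0511 = 18.4°
tan(βl) = tan(18.4°) = 0.333
Z_in = Z_0·(Z_L + jZ_0·tanβl)/(Z_0 + jZ_L·tanβl)
     = 50·(227 + j16.6)/(50 + j75.5)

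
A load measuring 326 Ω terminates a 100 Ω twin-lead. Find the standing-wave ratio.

VSWR ≈ 3.26

Γ = (326 − 100)/(326 + 100) = 0.531
VSWR = (1 + 0.531)/(1 − 0.531)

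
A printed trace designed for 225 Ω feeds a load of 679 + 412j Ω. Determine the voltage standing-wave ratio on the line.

Γ = (Z_L − Z_0)/(Z_L + Z_0) = (454 + j412)/(904 + j412)
|Γ| = 613/993 = 0.617
VSWR = (1 + |Γ|)/(1 − |Γ|) = 1.62/0.383

VSWR ≈ 4.22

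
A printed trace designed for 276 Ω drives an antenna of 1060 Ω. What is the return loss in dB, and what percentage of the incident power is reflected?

Γ = (1060 − 276)/(1060 + 276) = 0.587
RL = −20·log₁₀(0.587) = 4.63 dB
P_refl/P_inc = |Γ|² = 0.344

RL ≈ 4.63 dB; 34.4% of incident power reflected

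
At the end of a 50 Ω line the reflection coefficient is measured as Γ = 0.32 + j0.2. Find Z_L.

Z_L = Z_0·(1 + Γ)/(1 − Γ) = 50·(1.32 + j0.2)/(0.68 − j0.2)

Z_L ≈ 85.4 + j39.8 Ω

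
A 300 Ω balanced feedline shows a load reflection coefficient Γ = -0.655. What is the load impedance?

Z_L ≈ 62.5 Ω

Z_L = Z_0·(1 + Γ)/(1 − Γ) = 300·(0.345)/(1.66)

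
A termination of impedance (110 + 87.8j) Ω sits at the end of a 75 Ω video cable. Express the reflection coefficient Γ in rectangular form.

Γ = (Z_L − Z_0)/(Z_L + Z_0) = (35 + j87.8)/(185 + j87.8)

Γ ≈ 0.338 + j0.314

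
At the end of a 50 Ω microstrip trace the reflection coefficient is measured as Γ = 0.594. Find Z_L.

Z_L = Z_0·(1 + Γ)/(1 − Γ) = 50·(1.59)/(0.406)

Z_L ≈ 196 Ω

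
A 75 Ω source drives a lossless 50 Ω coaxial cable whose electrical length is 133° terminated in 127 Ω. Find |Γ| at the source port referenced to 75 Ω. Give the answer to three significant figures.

tan(βl) = -1.07
Z_in = Z_0·(Z_L + jZ_0·tanβl)/(Z_0 + jZ_L·tanβl) = 32.4 + j34.7 Ω
Γ_s = (Z_in − Z_s)/(Z_in + Z_s) = (-42.6 + j34.7)/(107 + j34.7), |Γ_s| = 0.487

|Γ| ≈ 0.487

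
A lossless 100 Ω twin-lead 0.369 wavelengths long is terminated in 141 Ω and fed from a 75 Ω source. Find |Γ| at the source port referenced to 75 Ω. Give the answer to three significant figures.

βl = 2π × 0.369 = 133°
tan(βl) = -1.08
Z_in = Z_0·(Z_L + jZ_0·tanβl)/(Z_0 + jZ_L·tanβl) = 92.1 + j32.2 Ω
Γ_s = (Z_in − Z_s)/(Z_in + Z_s) = (17.1 + j32.2)/(167 + j32.2), |Γ_s| = 0.214

|Γ| ≈ 0.214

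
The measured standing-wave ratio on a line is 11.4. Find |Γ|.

|Γ| ≈ 0.839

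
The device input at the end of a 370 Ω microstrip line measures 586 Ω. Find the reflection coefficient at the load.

Γ = (Z_L − Z_0)/(Z_L + Z_0) = (586 − 370)/(586 + 370) = 216/956

Γ = 0.226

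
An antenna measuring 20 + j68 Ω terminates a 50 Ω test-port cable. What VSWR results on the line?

VSWR ≈ 7.39

Γ = (Z_L − Z_0)/(Z_L + Z_0) = (-30 + j68)/(70 + j68)
|Γ| = 74.3/97.6 = 0.762
VSWR = (1 + |Γ|)/(1 − |Γ|) = 1.76/0.238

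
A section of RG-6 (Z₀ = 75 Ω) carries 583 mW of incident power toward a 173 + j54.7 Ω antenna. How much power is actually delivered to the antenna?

P_delivered ≈ 469 mW

|Γ| = |(98 + j54.7)/(248 + j54.7)| = 0.442
|Γ|² = 0.195
P_refl = |Γ|²·P_inc = 114 mW, P_del = (1 − |Γ|²)·P_inc = 469 mW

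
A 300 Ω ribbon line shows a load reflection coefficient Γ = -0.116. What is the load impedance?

Z_L ≈ 238 Ω

Z_L = Z_0·(1 + Γ)/(1 − Γ) = 300·(0.884)/(1.12)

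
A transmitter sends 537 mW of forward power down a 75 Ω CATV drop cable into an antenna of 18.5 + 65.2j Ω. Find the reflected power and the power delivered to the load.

|Γ| = |(-56.5 + j65.2)/(93.5 + j65.2)| = 0.757
|Γ|² = 0.573
P_refl = |Γ|²·P_inc = 308 mW, P_del = (1 − |Γ|²)·P_inc = 229 mW

P_reflected ≈ 308 mW; P_delivered ≈ 229 mW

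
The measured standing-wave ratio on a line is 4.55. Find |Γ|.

|Γ| ≈ 0.64

|Γ| = (S − 1)/(S + 1) = (4.55 − 1)/(4.55 + 1) = 3.55/5.55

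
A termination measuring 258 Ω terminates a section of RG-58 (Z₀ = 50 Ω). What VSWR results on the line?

Γ = (258 − 50)/(258 + 50) = 0.675
VSWR = (1 + 0.675)/(1 − 0.675)

VSWR ≈ 5.16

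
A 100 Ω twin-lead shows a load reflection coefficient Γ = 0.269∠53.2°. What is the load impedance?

Z_L ≈ 124 + j57.4 Ω

Z_L = Z_0·(1 + Γ)/(1 − Γ) = 100·(1.16 + j0.215)/(0.839 − j0.215)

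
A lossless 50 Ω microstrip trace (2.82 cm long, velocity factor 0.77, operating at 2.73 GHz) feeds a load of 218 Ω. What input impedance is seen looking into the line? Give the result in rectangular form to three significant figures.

Z_in ≈ 15 + j26.9 Ω

λ = v/f = 0.77·c / 2.73 GHz = 0.0846 m
βl = 2π·l/λ = 2π × 0.333 = 120°
tan(βl) = tan(120°) = -1.73
Z_in = Z_0·(Z_L + jZ_0·tanβl)/(Z_0 + jZ_L·tanβl)
     = 50·(218 − j86.7)/(50 − j378)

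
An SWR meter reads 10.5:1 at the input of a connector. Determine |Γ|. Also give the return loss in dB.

|Γ| ≈ 0.826; return loss ≈ 1.66 dB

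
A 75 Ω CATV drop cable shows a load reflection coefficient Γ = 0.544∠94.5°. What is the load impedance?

Z_L = Z_0·(1 + Γ)/(1 − Γ) = 75·(0.957 + j0.542)/(1.04 − j0.542)

Z_L ≈ 38.2 + j58.9 Ω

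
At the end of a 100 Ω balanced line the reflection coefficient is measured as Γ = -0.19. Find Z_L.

Z_L ≈ 68.1 Ω

Z_L = Z_0·(1 + Γ)/(1 − Γ) = 100·(0.81)/(1.19)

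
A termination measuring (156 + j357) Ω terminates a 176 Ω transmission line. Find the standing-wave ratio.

VSWR ≈ 6.5

Γ = (Z_L − Z_0)/(Z_L + Z_0) = (-20 + j357)/(332 + j357)
|Γ| = 358/488 = 0.733
VSWR = (1 + |Γ|)/(1 − |Γ|) = 1.73/0.267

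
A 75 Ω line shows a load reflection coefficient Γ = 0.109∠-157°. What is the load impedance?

Z_L = Z_0·(1 + Γ)/(1 − Γ) = 75·(0.9 − j0.0426)/(1.1 + j0.0426)

Z_L ≈ 61.1 − j5.27 Ω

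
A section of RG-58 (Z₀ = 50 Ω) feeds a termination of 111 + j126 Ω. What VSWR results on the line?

VSWR ≈ 5.34

Γ = (Z_L − Z_0)/(Z_L + Z_0) = (61 + j126)/(161 + j126)
|Γ| = 140/204 = 0.685
VSWR = (1 + |Γ|)/(1 − |Γ|) = 1.68/0.315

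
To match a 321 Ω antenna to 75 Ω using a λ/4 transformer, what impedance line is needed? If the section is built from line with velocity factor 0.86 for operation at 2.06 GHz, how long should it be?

Z_qwt = √(Z_0·R_L) = √(75 × 321) = √24080
λ = 0.86·c/f = 0.125 m, so l = λ/4 = 0.0313 m

Z_qwt ≈ 155 Ω; length ≈ 3.13 cm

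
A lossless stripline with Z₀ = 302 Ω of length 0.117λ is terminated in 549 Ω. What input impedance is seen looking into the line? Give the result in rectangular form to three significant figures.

βl = 2π × 0.117 = 42.1°
tan(βl) = tan(42.1°) = 0.904
Z_in = Z_0·(Z_L + jZ_0·tanβl)/(Z_0 + jZ_L·tanβl)
     = 302·(549 + j273)/(302 + j496)

Z_in ≈ 270 − j170 Ω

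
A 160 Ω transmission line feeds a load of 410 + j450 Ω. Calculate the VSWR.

VSWR ≈ 5.87

Γ = (Z_L − Z_0)/(Z_L + Z_0) = (250 + j450)/(570 + j450)
|Γ| = 515/726 = 0.709
VSWR = (1 + |Γ|)/(1 − |Γ|) = 1.71/0.291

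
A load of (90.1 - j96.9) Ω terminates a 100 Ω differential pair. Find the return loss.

RL ≈ 6.81 dB

Γ = (-9.9 − j96.9)/(190.1 − j96.9), |Γ| = 0.457
RL = −20·log₁₀|Γ| = −20·log₁₀(0.457)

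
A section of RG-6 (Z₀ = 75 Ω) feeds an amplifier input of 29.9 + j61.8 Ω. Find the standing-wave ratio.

VSWR ≈ 4.38

Γ = (Z_L − Z_0)/(Z_L + Z_0) = (-45.1 + j61.8)/(104.9 + j61.8)
|Γ| = 76.5/122 = 0.628
VSWR = (1 + |Γ|)/(1 − |Γ|) = 1.63/0.372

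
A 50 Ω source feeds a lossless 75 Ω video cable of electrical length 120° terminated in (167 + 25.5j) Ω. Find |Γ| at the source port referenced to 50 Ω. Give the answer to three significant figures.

|Γ| ≈ 0.322

tan(βl) = -1.73
Z_in = Z_0·(Z_L + jZ_0·tanβl)/(Z_0 + jZ_L·tanβl) = 38.4 + j27.5 Ω
Γ_s = (Z_in − Z_s)/(Z_in + Z_s) = (-11.6 + j27.5)/(88.4 + j27.5), |Γ_s| = 0.322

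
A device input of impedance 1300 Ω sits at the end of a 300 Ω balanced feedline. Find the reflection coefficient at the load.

Γ = 0.625

Γ = (Z_L − Z_0)/(Z_L + Z_0) = (1300 − 300)/(1300 + 300) = 1000/1600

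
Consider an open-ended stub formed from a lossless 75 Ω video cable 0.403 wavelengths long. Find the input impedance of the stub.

Z_in ≈ +j107 Ω

βl = 2π × 0.403 = 145°
tan(βl) = -0.698
For an open-ended stub, Z_in = −jZ_0·cot(βl) = −jZ_0/tan(βl)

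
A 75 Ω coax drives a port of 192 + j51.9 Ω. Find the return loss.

Γ = (117 + j51.9)/(267 + j51.9), |Γ| = 0.471
RL = −20·log₁₀|Γ| = −20·log₁₀(0.471)

RL ≈ 6.55 dB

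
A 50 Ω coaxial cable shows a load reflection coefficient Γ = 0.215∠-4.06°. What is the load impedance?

Z_L = Z_0·(1 + Γ)/(1 − Γ) = 50·(1.21 − j0.0152)/(0.786 + j0.0152)

Z_L ≈ 77.3 − j2.47 Ω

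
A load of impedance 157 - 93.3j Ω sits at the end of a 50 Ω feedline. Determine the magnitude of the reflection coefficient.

|Γ| ≈ 0.625

Γ = (Z_L − Z_0)/(Z_L + Z_0) = (107 − j93.3)/(207 − j93.3)
|Γ| = 142/227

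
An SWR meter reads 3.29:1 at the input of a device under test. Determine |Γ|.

|Γ| = (S − 1)/(S + 1) = (3.29 − 1)/(3.29 + 1) = 2.29/4.29

|Γ| ≈ 0.534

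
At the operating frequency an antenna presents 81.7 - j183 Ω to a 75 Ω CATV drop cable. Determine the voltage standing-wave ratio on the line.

VSWR ≈ 7.34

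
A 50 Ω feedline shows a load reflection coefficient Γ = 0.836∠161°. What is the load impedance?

Z_L = Z_0·(1 + Γ)/(1 − Γ) = 50·(0.21 + j0.272)/(1.79 − j0.272)

Z_L ≈ 4.59 + j8.3 Ω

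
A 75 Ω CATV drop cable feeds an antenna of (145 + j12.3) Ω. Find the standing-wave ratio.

VSWR ≈ 1.95

Γ = (Z_L − Z_0)/(Z_L + Z_0) = (70 + j12.3)/(220 + j12.3)
|Γ| = 71.1/220 = 0.323
VSWR = (1 + |Γ|)/(1 − |Γ|) = 1.32/0.677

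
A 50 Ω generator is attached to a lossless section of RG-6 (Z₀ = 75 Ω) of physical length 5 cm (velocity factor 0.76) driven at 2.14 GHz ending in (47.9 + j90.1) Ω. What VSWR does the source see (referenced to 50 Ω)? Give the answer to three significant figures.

VSWR ≈ 4.54

λ = v/f = 0.76·c / 2.14 GHz = 0.107 m
βl = 2π·l/λ = 2π × 0.469 = 169°
tan(βl) = -0.195
Z_in = Z_0·(Z_L + jZ_0·tanβl)/(Z_0 + jZ_L·tanβl) = 32.3 + j64.4 Ω
Γ_s = (Z_in − Z_s)/(Z_in + Z_s) = (-17.7 + j64.4)/(82.3 + j64.4), |Γ_s| = 0.639
VSWR = (1 + |Γ_s|)/(1 − |Γ_s|)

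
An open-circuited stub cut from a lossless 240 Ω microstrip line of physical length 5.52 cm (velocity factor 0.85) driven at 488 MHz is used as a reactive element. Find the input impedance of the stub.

Z_in ≈ −j307 Ω

λ = v/f = 0.85·c / 488 MHz = 0.523 m
βl = 2π·l/λ = 2π × 0.106 = 38°
tan(βl) = 0.782
For an open-circuited stub, Z_in = −jZ_0·cot(βl) = −jZ_0/tan(βl)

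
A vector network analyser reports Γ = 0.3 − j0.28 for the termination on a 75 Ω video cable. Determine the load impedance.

Z_L = Z_0·(1 + Γ)/(1 − Γ) = 75·(1.3 − j0.28)/(0.7 + j0.28)

Z_L ≈ 110 − j73.9 Ω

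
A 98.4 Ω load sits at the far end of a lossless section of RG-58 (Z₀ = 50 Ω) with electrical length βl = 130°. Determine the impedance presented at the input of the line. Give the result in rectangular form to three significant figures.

Z_in ≈ 36.6 + j26.3 Ω

tan(βl) = tan(130°) = -1.19
Z_in = Z_0·(Z_L + jZ_0·tanβl)/(Z_0 + jZ_L·tanβl)
     = 50·(98.4 − j59.6)/(50 − j117)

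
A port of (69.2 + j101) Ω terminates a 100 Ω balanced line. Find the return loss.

RL ≈ 5.42 dB

Γ = (-30.8 + j101)/(169.2 + j101), |Γ| = 0.536
RL = −20·log₁₀|Γ| = −20·log₁₀(0.536)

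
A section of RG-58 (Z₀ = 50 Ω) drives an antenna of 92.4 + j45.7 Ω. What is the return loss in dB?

Γ = (42.4 + j45.7)/(142.4 + j45.7), |Γ| = 0.417
RL = −20·log₁₀|Γ| = −20·log₁₀(0.417)

RL ≈ 7.6 dB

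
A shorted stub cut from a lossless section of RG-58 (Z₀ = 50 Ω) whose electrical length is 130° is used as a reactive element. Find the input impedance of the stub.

Z_in ≈ −j59.6 Ω

tan(βl) = -1.19
For a shorted stub, Z_in = jZ_0·tan(βl)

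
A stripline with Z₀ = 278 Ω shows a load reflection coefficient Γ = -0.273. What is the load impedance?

Z_L = Z_0·(1 + Γ)/(1 − Γ) = 278·(0.727)/(1.27)

Z_L ≈ 159 Ω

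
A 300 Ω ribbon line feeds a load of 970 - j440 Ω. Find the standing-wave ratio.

VSWR ≈ 3.96

Γ = (Z_L − Z_0)/(Z_L + Z_0) = (670 − j440)/(1270 − j440)
|Γ| = 802/1340 = 0.596
VSWR = (1 + |Γ|)/(1 − |Γ|) = 1.6/0.404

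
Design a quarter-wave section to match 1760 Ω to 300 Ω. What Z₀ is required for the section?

Z_qwt = √(Z_0·R_L) = √(300 × 1760) = √528000

Z_qwt ≈ 727 Ω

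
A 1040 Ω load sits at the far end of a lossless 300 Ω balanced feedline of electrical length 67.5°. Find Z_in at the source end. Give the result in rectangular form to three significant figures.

Z_in ≈ 100 − j112 Ω

tan(βl) = tan(67.5°) = 2.41
Z_in = Z_0·(Z_L + jZ_0·tanβl)/(Z_0 + jZ_L·tanβl)
     = 300·(1040 + j724)/(300 + j2510)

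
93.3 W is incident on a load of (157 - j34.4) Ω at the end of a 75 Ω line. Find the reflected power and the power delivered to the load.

P_reflected ≈ 13.4 W; P_delivered ≈ 79.9 W

|Γ| = |(82 − j34.4)/(232 − j34.4)| = 0.379
|Γ|² = 0.144
P_refl = |Γ|²·P_inc = 13.4 W, P_del = (1 − |Γ|²)·P_inc = 79.9 W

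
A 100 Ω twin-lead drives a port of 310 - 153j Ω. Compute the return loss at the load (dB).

Γ = (210 − j153)/(410 − j153), |Γ| = 0.594
RL = −20·log₁₀|Γ| = −20·log₁₀(0.594)

RL ≈ 4.53 dB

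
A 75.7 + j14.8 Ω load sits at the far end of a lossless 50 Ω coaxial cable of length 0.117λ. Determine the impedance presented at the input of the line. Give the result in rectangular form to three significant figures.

Z_in ≈ 57.1 − j24.8 Ω

βl = 2π × 0.117 = 42.1°
tan(βl) = tan(42.1°) = 0.904
Z_in = Z_0·(Z_L + jZ_0·tanβl)/(Z_0 + jZ_L·tanβl)
     = 50·(75.7 + j60)/(36.6 + j68.4)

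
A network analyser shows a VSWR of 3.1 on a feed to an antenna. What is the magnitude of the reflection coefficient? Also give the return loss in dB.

|Γ| ≈ 0.512; return loss ≈ 5.81 dB

|Γ| = (S − 1)/(S + 1) = (3.1 − 1)/(3.1 + 1) = 2.1/4.1
RL = −20·log₁₀|Γ| = −20·log₁₀(0.512)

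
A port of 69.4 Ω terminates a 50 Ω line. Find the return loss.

RL ≈ 15.8 dB

Γ = (69.4 − 50)/(69.4 + 50) = 0.162
RL = −20·log₁₀|Γ| = −20·log₁₀(0.162)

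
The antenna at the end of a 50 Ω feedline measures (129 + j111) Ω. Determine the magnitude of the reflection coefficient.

Γ = (Z_L − Z_0)/(Z_L + Z_0) = (79 + j111)/(179 + j111)
|Γ| = 136/211

|Γ| ≈ 0.647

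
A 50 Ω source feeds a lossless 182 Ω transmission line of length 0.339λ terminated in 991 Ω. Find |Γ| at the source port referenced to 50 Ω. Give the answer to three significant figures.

|Γ| ≈ 0.75

βl = 2π × 0.339 = 122°
tan(βl) = -1.6
Z_in = Z_0·(Z_L + jZ_0·tanβl)/(Z_0 + jZ_L·tanβl) = 45.9 + j109 Ω
Γ_s = (Z_in − Z_s)/(Z_in + Z_s) = (-4.09 + j109)/(95.9 + j109), |Γ_s| = 0.75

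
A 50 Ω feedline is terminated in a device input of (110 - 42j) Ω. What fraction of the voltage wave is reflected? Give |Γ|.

|Γ| ≈ 0.443

Γ = (Z_L − Z_0)/(Z_L + Z_0) = (60 − j42)/(160 − j42)
|Γ| = 73.2/165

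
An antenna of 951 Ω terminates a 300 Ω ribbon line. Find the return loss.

Γ = (951 − 300)/(951 + 300) = 0.52
RL = −20·log₁₀|Γ| = −20·log₁₀(0.52)

RL ≈ 5.67 dB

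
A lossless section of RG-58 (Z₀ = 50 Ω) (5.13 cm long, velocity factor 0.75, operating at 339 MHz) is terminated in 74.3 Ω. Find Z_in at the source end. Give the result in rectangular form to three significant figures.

Z_in ≈ 58.8 − j19.7 Ω

λ = v/f = 0.75·c / 339 MHz = 0.664 m
βl = 2π·l/λ = 2π × 0.0773 = 27.8°
tan(βl) = tan(27.8°) = 0.528
Z_in = Z_0·(Z_L + jZ_0·tanβl)/(Z_0 + jZ_L·tanβl)
     = 50·(74.3 + j26.4)/(50 + j39.2)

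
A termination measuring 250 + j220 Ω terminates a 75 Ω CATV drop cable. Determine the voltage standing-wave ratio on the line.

VSWR ≈ 6.05

Γ = (Z_L − Z_0)/(Z_L + Z_0) = (175 + j220)/(325 + j220)
|Γ| = 281/392 = 0.716
VSWR = (1 + |Γ|)/(1 − |Γ|) = 1.72/0.284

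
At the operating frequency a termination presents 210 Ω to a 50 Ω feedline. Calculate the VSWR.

VSWR ≈ 4.2

For a purely resistive load, VSWR = R_L/Z_0 or Z_0/R_L (whichever > 1) = 210/50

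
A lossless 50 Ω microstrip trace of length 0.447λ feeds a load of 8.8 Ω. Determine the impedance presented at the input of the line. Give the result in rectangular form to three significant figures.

Z_in ≈ 9.82 − j16.7 Ω

βl = 2π × 0.447 = 161°
tan(βl) = tan(161°) = -0.346
Z_in = Z_0·(Z_L + jZ_0·tanβl)/(Z_0 + jZ_L·tanβl)
     = 50·(8.8 − j17.3)/(50 − j3.04)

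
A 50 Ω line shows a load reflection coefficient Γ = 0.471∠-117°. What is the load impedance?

Z_L ≈ 23.6 − j25.4 Ω

Z_L = Z_0·(1 + Γ)/(1 − Γ) = 50·(0.786 − j0.42)/(1.21 + j0.42)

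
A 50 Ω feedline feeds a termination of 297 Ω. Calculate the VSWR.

Γ = (297 − 50)/(297 + 50) = 0.712
VSWR = (1 + 0.712)/(1 − 0.712)

VSWR ≈ 5.94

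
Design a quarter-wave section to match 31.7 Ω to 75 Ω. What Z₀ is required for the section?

Z_qwt ≈ 48.8 Ω

Z_qwt = √(Z_0·R_L) = √(75 × 31.7) = √2378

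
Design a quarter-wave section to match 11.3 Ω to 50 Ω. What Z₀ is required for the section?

Z_qwt ≈ 23.8 Ω

Z_qwt = √(Z_0·R_L) = √(50 × 11.3) = √565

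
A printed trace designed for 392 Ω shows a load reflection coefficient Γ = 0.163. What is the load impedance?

Z_L ≈ 545 Ω

Z_L = Z_0·(1 + Γ)/(1 − Γ) = 392·(1.16)/(0.837)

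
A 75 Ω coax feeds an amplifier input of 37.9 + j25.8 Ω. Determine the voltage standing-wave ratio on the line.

Γ = (Z_L − Z_0)/(Z_L + Z_0) = (-37.1 + j25.8)/(112.9 + j25.8)
|Γ| = 45.2/116 = 0.39
VSWR = (1 + |Γ|)/(1 − |Γ|) = 1.39/0.61

VSWR ≈ 2.28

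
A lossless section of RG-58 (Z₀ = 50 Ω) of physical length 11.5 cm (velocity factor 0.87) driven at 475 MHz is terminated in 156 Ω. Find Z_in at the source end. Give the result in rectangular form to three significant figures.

λ = v/f = 0.87·c / 475 MHz = 0.549 m
βl = 2π·l/λ = 2π × 0.209 = 75.3°
tan(βl) = tan(75.3°) = 3.82
Z_in = Z_0·(Z_L + jZ_0·tanβl)/(Z_0 + jZ_L·tanβl)
     = 50·(156 + j191)/(50 + j597)

Z_in ≈ 17 − j11.7 Ω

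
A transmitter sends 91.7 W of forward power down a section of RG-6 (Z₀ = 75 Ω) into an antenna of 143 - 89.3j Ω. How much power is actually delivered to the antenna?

|Γ| = |(68 − j89.3)/(218 − j89.3)| = 0.476
|Γ|² = 0.227
P_refl = |Γ|²·P_inc = 20.8 W, P_del = (1 − |Γ|²)·P_inc = 70.9 W

P_delivered ≈ 70.9 W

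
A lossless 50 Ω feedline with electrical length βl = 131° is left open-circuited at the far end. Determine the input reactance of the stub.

X_in ≈ 43.5 Ω (inductive)

tan(βl) = -1.15
For an open-circuited stub, Z_in = −jZ_0·cot(βl) = −jZ_0/tan(βl)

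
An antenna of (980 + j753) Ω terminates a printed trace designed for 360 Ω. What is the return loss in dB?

Γ = (620 + j753)/(1340 + j753), |Γ| = 0.635
RL = −20·log₁₀|Γ| = −20·log₁₀(0.635)

RL ≈ 3.95 dB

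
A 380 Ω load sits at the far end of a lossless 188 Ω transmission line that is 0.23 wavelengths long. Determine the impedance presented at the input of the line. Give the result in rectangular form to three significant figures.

Z_in ≈ 94.1 − j17.9 Ω

βl = 2π × 0.23 = 82.8°
tan(βl) = tan(82.8°) = 7.92
Z_in = Z_0·(Z_L + jZ_0·tanβl)/(Z_0 + jZ_L·tanβl)
     = 188·(380 + j1490)/(188 + j3010)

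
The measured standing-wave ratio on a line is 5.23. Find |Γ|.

|Γ| = (S − 1)/(S + 1) = (5.23 − 1)/(5.23 + 1) = 4.23/6.23

|Γ| ≈ 0.679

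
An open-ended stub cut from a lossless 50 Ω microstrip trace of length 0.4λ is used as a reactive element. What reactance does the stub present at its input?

X_in ≈ 68.8 Ω (inductive)

βl = 2π × 0.4 = 144°
tan(βl) = -0.727
For an open-ended stub, Z_in = −jZ_0·cot(βl) = −jZ_0/tan(βl)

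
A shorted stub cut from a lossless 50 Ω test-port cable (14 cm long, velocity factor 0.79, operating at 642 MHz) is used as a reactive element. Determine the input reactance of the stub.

λ = v/f = 0.79·c / 642 MHz = 0.369 m
βl = 2π·l/λ = 2π × 0.379 = 137°
tan(βl) = -0.948
For a shorted stub, Z_in = jZ_0·tan(βl)

X_in ≈ -47.4 Ω (capacitive)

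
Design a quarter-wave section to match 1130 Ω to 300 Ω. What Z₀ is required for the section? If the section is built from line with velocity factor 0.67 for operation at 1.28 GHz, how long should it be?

Z_qwt = √(Z_0·R_L) = √(300 × 1130) = √339000
λ = 0.67·c/f = 0.157 m, so l = λ/4 = 0.0393 m

Z_qwt ≈ 582 Ω; length ≈ 3.93 cm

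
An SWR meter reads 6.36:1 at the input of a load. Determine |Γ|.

|Γ| ≈ 0.728

|Γ| = (S − 1)/(S + 1) = (6.36 − 1)/(6.36 + 1) = 5.36/7.36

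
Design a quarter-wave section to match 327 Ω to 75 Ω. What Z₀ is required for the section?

Z_qwt ≈ 157 Ω

Z_qwt = √(Z_0·R_L) = √(75 × 327) = √24520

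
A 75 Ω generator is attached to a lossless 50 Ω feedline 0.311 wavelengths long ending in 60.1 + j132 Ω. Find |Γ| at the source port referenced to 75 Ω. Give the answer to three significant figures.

βl = 2π × 0.311 = 112°
tan(βl) = -2.48
Z_in = Z_0·(Z_L + jZ_0·tanβl)/(Z_0 + jZ_L·tanβl) = 6.53 + j3.64 Ω
Γ_s = (Z_in − Z_s)/(Z_in + Z_s) = (-68.5 + j3.64)/(81.5 + j3.64), |Γ_s| = 0.84

|Γ| ≈ 0.84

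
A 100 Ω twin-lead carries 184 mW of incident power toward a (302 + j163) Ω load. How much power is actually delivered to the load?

P_delivered ≈ 118 mW

|Γ| = |(202 + j163)/(402 + j163)| = 0.598
|Γ|² = 0.358
P_refl = |Γ|²·P_inc = 65.9 mW, P_del = (1 − |Γ|²)·P_inc = 118 mW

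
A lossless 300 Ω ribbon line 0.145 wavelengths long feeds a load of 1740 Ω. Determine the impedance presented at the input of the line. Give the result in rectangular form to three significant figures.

βl = 2π × 0.145 = 52.2°
tan(βl) = tan(52.2°) = 1.29
Z_in = Z_0·(Z_L + jZ_0·tanβl)/(Z_0 + jZ_L·tanβl)
     = 300·(1740 + j387)/(300 + j2240)

Z_in ≈ 81.4 − j222 Ω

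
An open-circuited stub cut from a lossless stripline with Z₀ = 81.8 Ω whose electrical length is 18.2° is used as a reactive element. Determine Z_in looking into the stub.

tan(βl) = 0.329
For an open-circuited stub, Z_in = −jZ_0·cot(βl) = −jZ_0/tan(βl)

Z_in ≈ −j249 Ω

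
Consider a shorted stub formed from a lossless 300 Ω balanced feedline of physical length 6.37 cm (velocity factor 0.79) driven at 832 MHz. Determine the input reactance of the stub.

λ = v/f = 0.79·c / 832 MHz = 0.285 m
βl = 2π·l/λ = 2π × 0.224 = 80.5°
tan(βl) = 5.98
For a shorted stub, Z_in = jZ_0·tan(βl)

X_in ≈ 1790 Ω (inductive)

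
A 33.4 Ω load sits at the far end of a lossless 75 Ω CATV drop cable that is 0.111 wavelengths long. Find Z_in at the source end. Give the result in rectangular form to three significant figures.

Z_in ≈ 49.9 + j44.2 Ω

βl = 2π × 0.111 = 40°
tan(βl) = tan(40°) = 0.838
Z_in = Z_0·(Z_L + jZ_0·tanβl)/(Z_0 + jZ_L·tanβl)
     = 75·(33.4 + j62.8)/(75 + j28)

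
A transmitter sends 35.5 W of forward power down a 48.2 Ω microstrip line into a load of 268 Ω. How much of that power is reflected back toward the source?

Γ = (268 − 48.2)/(268 + 48.2) = 0.695
|Γ|² = 0.483
P_refl = |Γ|²·P_inc = 17.2 W, P_del = (1 − |Γ|²)·P_inc = 18.3 W

P_reflected ≈ 17.2 W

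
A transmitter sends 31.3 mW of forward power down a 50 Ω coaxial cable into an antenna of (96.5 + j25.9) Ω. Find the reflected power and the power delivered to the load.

P_reflected ≈ 4.01 mW; P_delivered ≈ 27.3 mW

|Γ| = |(46.5 + j25.9)/(146.5 + j25.9)| = 0.358
|Γ|² = 0.128
P_refl = |Γ|²·P_inc = 4.01 mW, P_del = (1 − |Γ|²)·P_inc = 27.3 mW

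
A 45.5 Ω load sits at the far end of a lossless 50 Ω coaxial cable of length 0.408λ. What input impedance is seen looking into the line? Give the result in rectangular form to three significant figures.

Z_in ≈ 48 − j4.15 Ω

βl = 2π × 0.408 = 147°
tan(βl) = tan(147°) = -0.652
Z_in = Z_0·(Z_L + jZ_0·tanβl)/(Z_0 + jZ_L·tanβl)
     = 50·(45.5 − j32.6)/(50 − j29.7)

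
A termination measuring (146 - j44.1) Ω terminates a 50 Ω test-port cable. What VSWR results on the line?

VSWR ≈ 3.22

Γ = (Z_L − Z_0)/(Z_L + Z_0) = (96 − j44.1)/(196 − j44.1)
|Γ| = 106/201 = 0.526
VSWR = (1 + |Γ|)/(1 − |Γ|) = 1.53/0.474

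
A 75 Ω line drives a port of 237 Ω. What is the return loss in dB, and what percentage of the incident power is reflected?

RL ≈ 5.69 dB; 27% of incident power reflected

Γ = (237 − 75)/(237 + 75) = 0.519
RL = −20·log₁₀(0.519) = 5.69 dB
P_refl/P_inc = |Γ|² = 0.27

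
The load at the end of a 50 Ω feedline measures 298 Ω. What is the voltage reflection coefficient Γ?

Γ = 0.713

Γ = (Z_L − Z_0)/(Z_L + Z_0) = (298 − 50)/(298 + 50) = 248/348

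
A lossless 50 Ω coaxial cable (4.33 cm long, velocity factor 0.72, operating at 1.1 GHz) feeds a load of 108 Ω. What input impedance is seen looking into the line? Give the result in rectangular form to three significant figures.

λ = v/f = 0.72·c / 1.1 GHz = 0.196 m
βl = 2π·l/λ = 2π × 0.221 = 79.4°
tan(βl) = tan(79.4°) = 5.33
Z_in = Z_0·(Z_L + jZ_0·tanβl)/(Z_0 + jZ_L·tanβl)
     = 50·(108 + j267)/(50 + j576)

Z_in ≈ 23.8 − j7.31 Ω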